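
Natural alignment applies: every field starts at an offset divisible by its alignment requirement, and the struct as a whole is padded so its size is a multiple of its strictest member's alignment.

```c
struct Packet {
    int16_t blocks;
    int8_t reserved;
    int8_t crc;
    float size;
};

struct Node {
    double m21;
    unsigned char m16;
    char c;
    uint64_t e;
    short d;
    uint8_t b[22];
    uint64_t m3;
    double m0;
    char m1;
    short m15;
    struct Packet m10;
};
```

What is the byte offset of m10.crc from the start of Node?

Packet: blocks at 0 (size 2, align 2) → ends 2; reserved at 2 (size 1, align 1) → ends 3; crc at 3 (size 1, align 1) → ends 4; size at 4 (size 4, align 4) → ends 8; total 8 bytes, alignment 4
m21 at 0 (size 8, align 8) → ends 8
m16 at 8 (size 1, align 1) → ends 9
c at 9 (size 1, align 1) → ends 10
pad 6 to align 8 for e
e at 16 (size 8, align 8) → ends 24
d at 24 (size 2, align 2) → ends 26
b at 26 (size 22, align 1) → ends 48
m3 at 48 (size 8, align 8) → ends 56
m0 at 56 (size 8, align 8) → ends 64
m1 at 64 (size 1, align 1) → ends 65
pad 1 to align 2 for m15
m15 at 66 (size 2, align 2) → ends 68
m10 at 68 (size 8, align 4) → ends 76
within Packet: crc at 3
68 + 3 = 71

71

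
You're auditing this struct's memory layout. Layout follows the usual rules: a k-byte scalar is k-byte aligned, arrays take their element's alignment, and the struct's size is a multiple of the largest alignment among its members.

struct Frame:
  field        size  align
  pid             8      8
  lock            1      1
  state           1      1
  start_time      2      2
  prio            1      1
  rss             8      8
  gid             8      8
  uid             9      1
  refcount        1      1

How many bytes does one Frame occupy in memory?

48

@0: pid [8B, align 8] → 8
@8: lock [1B, align 1] → 9
@9: state [1B, align 1] → 10
@10: start_time [2B, align 2] → 12
@12: prio [1B, align 1] → 13
+3 pad (align 8)
@16: rss [8B, align 8] → 24
@24: gid [8B, align 8] → 32
@32: uid [9B, align 1] → 41
@41: refcount [1B, align 1] → 42
+6 tail pad (align 8)
size 48, align 8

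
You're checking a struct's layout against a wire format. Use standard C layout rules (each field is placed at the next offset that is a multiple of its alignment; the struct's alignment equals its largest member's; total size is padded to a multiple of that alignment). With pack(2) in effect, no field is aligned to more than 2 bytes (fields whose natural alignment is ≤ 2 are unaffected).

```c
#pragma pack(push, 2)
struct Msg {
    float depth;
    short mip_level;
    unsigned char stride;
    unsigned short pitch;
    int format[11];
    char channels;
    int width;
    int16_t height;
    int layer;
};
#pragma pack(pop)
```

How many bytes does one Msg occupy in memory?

66

@0: depth [4B, align 2] → 4
@4: mip_level [2B, align 2] → 6
@6: stride [1B, align 1] → 7
+1 pad (align 2)
@8: pitch [2B, align 2] → 10
@10: format [44B, align 2] → 54
@54: channels [1B, align 1] → 55
+1 pad (align 2)
@56: width [4B, align 2] → 60
@60: height [2B, align 2] → 62
@62: layer [4B, align 2] → 66
size 66, align 2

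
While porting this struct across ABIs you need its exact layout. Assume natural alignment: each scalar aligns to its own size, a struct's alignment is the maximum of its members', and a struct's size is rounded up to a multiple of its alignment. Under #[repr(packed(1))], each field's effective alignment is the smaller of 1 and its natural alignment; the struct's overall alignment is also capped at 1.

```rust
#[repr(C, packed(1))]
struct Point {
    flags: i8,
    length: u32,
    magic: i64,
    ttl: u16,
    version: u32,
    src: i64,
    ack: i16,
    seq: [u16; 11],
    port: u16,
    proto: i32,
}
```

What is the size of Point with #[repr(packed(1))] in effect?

flags at 0 (size 1, align 1) → ends 1
length at 1 (size 4, align 1) → ends 5
magic at 5 (size 8, align 1) → ends 13
ttl at 13 (size 2, align 1) → ends 15
version at 15 (size 4, align 1) → ends 19
src at 19 (size 8, align 1) → ends 27
ack at 27 (size 2, align 1) → ends 29
seq at 29 (size 22, align 1) → ends 51
port at 51 (size 2, align 1) → ends 53
proto at 53 (size 4, align 1) → ends 57
total 57 bytes, alignment 1

57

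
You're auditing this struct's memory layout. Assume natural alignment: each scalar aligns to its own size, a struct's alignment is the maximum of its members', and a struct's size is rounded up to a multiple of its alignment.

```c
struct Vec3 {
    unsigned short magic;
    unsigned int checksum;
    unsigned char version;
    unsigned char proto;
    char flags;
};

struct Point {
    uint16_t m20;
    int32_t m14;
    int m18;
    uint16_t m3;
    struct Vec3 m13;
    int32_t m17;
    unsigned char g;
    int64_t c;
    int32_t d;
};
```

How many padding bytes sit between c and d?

0

Vec3: magic at 0 (size 2, align 2) → ends 2; pad 2 to align 4 for checksum; checksum at 4 (size 4, align 4) → ends 8; version at 8 (size 1, align 1) → ends 9; proto at 9 (size 1, align 1) → ends 10; flags at 10 (size 1, align 1) → ends 11; tail pad 1 to reach multiple of 4; total 12 bytes, alignment 4
m20 at 0 (size 2, align 2) → ends 2
pad 2 to align 4 for m14
m14 at 4 (size 4, align 4) → ends 8
m18 at 8 (size 4, align 4) → ends 12
m3 at 12 (size 2, align 2) → ends 14
pad 2 to align 4 for m13
m13 at 16 (size 12, align 4) → ends 28
m17 at 28 (size 4, align 4) → ends 32
g at 32 (size 1, align 1) → ends 33
pad 7 to align 8 for c
c at 40 (size 8, align 8) → ends 48
d at 48 (size 4, align 4) → ends 52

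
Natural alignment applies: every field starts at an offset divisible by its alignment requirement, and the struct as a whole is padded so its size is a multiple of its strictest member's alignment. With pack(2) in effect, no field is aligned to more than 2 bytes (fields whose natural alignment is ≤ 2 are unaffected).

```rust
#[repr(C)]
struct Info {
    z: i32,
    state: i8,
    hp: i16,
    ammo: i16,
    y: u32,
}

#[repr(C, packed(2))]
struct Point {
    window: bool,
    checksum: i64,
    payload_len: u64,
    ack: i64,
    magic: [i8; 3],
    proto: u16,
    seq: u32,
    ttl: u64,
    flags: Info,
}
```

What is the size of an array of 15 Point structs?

Info: @0: z [4B, align 4] → 4; @4: state [1B, align 1] → 5; +1 pad (align 2); @6: hp [2B, align 2] → 8; @8: ammo [2B, align 2] → 10; +2 pad (align 4); @12: y [4B, align 4] → 16; size 16, align 4
@0: window [1B, align 1] → 1
+1 pad (align 2)
@2: checksum [8B, align 2] → 10
@10: payload_len [8B, align 2] → 18
@18: ack [8B, align 2] → 26
@26: magic [3B, align 1] → 29
+1 pad (align 2)
@30: proto [2B, align 2] → 32
@32: seq [4B, align 2] → 36
@36: ttl [8B, align 2] → 44
@44: flags [16B, align 2] → 60
size 60, align 2
array of 15: 15 × 60 = 900

900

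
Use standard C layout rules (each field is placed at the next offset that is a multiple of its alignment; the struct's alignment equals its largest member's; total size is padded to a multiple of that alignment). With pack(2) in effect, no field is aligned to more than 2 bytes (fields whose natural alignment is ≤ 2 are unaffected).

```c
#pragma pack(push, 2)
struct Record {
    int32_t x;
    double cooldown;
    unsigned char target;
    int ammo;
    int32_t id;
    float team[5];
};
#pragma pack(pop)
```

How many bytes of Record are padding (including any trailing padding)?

1

@0: x [4B, align 2] → 4
@4: cooldown [8B, align 2] → 12
@12: target [1B, align 1] → 13
+1 pad (align 2)
@14: ammo [4B, align 2] → 18
@18: id [4B, align 2] → 22
@22: team [20B, align 2] → 42
size 42, align 2
data bytes 41, size 42 → padding 1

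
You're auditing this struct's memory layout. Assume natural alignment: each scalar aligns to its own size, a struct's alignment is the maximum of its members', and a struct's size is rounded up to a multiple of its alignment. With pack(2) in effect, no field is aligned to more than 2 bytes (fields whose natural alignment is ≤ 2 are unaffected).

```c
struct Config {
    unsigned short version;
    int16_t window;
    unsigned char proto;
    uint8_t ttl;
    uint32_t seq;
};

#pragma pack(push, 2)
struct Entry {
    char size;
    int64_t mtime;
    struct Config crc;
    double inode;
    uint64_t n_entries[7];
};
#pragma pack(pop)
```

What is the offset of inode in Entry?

22

Config: version at 0 (size 2, align 2) → ends 2; window at 2 (size 2, align 2) → ends 4; proto at 4 (size 1, align 1) → ends 5; ttl at 5 (size 1, align 1) → ends 6; pad 2 to align 4 for seq; seq at 8 (size 4, align 4) → ends 12; total 12 bytes, alignment 4
size at 0 (size 1, align 1) → ends 1
pad 1 to align 2 for mtime
mtime at 2 (size 8, align 2) → ends 10
crc at 10 (size 12, align 2) → ends 22
inode at 22 (size 8, align 2) → ends 30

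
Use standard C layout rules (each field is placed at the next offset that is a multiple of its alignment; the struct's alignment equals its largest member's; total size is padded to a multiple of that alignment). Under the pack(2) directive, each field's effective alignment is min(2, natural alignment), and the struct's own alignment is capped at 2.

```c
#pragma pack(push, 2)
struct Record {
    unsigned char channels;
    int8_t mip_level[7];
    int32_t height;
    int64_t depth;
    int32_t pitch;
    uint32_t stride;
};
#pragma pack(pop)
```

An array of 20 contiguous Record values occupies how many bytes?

560

0..1  channels  (1B, 1-aligned)
1..8  mip_level  (7B, 1-aligned)
8..12  height  (4B, 2-aligned)
12..20  depth  (8B, 2-aligned)
20..24  pitch  (4B, 2-aligned)
24..28  stride  (4B, 2-aligned)
sizeof = 28, alignof = 2
array of 20: 20 × 28 = 560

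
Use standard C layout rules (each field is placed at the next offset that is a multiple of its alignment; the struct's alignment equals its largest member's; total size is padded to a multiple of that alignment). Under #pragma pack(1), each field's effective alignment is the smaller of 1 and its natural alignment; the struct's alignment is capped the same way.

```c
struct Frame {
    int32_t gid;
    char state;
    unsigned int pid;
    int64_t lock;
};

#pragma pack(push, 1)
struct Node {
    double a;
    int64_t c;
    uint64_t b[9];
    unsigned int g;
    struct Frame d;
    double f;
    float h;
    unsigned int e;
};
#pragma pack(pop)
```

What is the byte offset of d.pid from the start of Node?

Frame: 0..4  gid  (4B, 4-aligned); 4..5  state  (1B, 1-aligned); 5..8  -- padding (3B); 8..12  pid  (4B, 4-aligned); 12..16  -- padding (4B); 16..24  lock  (8B, 8-aligned); sizeof = 24, alignof = 8
0..8  a  (8B, 1-aligned)
8..16  c  (8B, 1-aligned)
16..88  b  (72B, 1-aligned)
88..92  g  (4B, 1-aligned)
92..116  d  (24B, 1-aligned)
within Frame: pid at 8
92 + 8 = 100

100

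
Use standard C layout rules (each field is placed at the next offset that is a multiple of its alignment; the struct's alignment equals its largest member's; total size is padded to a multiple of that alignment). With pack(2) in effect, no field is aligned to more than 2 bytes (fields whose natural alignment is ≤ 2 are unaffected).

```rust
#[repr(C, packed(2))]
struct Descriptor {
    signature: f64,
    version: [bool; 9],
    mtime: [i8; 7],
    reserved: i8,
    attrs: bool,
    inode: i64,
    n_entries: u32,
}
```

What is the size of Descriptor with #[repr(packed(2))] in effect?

38

0..8  signature  (8B, 2-aligned)
8..17  version  (9B, 1-aligned)
17..24  mtime  (7B, 1-aligned)
24..25  reserved  (1B, 1-aligned)
25..26  attrs  (1B, 1-aligned)
26..34  inode  (8B, 2-aligned)
34..38  n_entries  (4B, 2-aligned)
sizeof = 38, alignof = 2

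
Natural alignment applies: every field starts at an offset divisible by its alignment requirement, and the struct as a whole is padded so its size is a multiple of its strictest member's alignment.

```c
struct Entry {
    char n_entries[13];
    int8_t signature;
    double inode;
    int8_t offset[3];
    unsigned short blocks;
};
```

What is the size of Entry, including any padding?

32 bytes

n_entries at 0 (size 13, align 1) → ends 13
signature at 13 (size 1, align 1) → ends 14
pad 2 to align 8 for inode
inode at 16 (size 8, align 8) → ends 24
offset at 24 (size 3, align 1) → ends 27
pad 1 to align 2 for blocks
blocks at 28 (size 2, align 2) → ends 30
tail pad 2 to reach multiple of 8
total 32 bytes, alignment 8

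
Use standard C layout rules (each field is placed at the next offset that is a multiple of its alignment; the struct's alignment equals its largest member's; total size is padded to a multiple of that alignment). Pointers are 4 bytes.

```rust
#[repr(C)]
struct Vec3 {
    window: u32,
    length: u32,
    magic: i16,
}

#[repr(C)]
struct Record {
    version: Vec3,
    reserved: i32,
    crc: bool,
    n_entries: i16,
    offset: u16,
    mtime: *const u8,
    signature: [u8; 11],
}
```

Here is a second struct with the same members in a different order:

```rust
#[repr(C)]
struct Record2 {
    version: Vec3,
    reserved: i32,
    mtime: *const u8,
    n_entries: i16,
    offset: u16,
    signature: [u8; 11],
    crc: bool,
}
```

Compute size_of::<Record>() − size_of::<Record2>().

4

Vec3: 0..4  window  (4B, 4-aligned); 4..8  length  (4B, 4-aligned); 8..10  magic  (2B, 2-aligned); 10..12  -- tail padding (2B); sizeof = 12, alignof = 4
0..12  version  (12B, 4-aligned)
12..16  reserved  (4B, 4-aligned)
16..17  crc  (1B, 1-aligned)
17..18  -- padding (1B)
18..20  n_entries  (2B, 2-aligned)
20..22  offset  (2B, 2-aligned)
22..24  -- padding (2B)
24..28  mtime  (4B, 4-aligned)
28..39  signature  (11B, 1-aligned)
39..40  -- tail padding (1B)
sizeof = 40, alignof = 4
— Record2 —
0..12  version  (12B, 4-aligned)
12..16  reserved  (4B, 4-aligned)
16..20  mtime  (4B, 4-aligned)
20..22  n_entries  (2B, 2-aligned)
22..24  offset  (2B, 2-aligned)
24..35  signature  (11B, 1-aligned)
35..36  crc  (1B, 1-aligned)
sizeof = 36, alignof = 4
40 − 36 = 4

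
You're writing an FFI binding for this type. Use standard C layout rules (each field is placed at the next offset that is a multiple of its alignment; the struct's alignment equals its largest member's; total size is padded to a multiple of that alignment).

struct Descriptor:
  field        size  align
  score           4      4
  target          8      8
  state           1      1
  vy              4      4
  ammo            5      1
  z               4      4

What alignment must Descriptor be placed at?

8

member alignments: score=4, target=8, state=1, vy=4, ammo=1, z=4
max = 8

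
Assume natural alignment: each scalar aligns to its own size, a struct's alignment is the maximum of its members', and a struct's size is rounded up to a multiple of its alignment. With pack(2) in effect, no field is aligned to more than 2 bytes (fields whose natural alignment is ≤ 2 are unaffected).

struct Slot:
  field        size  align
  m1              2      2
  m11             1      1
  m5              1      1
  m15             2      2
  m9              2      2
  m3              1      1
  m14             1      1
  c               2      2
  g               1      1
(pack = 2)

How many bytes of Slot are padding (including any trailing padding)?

1

0..2  m1  (2B, 2-aligned)
2..3  m11  (1B, 1-aligned)
3..4  m5  (1B, 1-aligned)
4..6  m15  (2B, 2-aligned)
6..8  m9  (2B, 2-aligned)
8..9  m3  (1B, 1-aligned)
9..10  m14  (1B, 1-aligned)
10..12  c  (2B, 2-aligned)
12..13  g  (1B, 1-aligned)
13..14  -- tail padding (1B)
sizeof = 14, alignof = 2
data bytes 13, size 14 → padding 1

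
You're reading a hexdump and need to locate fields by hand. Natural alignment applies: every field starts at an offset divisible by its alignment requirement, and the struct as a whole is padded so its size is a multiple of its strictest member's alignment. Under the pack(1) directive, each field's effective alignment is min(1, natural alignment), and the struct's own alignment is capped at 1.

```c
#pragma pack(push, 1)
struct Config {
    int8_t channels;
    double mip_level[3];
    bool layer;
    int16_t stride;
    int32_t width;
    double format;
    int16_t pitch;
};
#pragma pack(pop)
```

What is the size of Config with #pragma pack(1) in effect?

@0: channels [1B, align 1] → 1
@1: mip_level [24B, align 1] → 25
@25: layer [1B, align 1] → 26
@26: stride [2B, align 1] → 28
@28: width [4B, align 1] → 32
@32: format [8B, align 1] → 40
@40: pitch [2B, align 1] → 42
size 42, align 1

42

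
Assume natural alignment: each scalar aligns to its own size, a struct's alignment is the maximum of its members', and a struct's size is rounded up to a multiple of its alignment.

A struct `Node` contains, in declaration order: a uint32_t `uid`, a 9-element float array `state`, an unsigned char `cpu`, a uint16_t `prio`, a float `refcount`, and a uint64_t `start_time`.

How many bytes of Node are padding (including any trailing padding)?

1

0..4  uid  (4B, 4-aligned)
4..40  state  (36B, 4-aligned)
40..41  cpu  (1B, 1-aligned)
41..42  -- padding (1B)
42..44  prio  (2B, 2-aligned)
44..48  refcount  (4B, 4-aligned)
48..56  start_time  (8B, 8-aligned)
sizeof = 56, alignof = 8
data bytes 55, size 56 → padding 1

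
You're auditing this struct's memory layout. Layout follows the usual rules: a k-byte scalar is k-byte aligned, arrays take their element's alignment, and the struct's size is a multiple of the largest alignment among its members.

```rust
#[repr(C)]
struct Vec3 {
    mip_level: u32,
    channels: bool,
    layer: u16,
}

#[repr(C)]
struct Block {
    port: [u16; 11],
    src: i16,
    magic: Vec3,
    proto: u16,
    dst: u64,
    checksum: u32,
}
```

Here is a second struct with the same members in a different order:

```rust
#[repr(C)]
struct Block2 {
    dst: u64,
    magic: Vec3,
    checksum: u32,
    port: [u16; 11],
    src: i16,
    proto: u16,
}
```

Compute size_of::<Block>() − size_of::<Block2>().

Vec3: @0: mip_level [4B, align 4] → 4; @4: channels [1B, align 1] → 5; +1 pad (align 2); @6: layer [2B, align 2] → 8; size 8, align 4
@0: port [22B, align 2] → 22
@22: src [2B, align 2] → 24
@24: magic [8B, align 4] → 32
@32: proto [2B, align 2] → 34
+6 pad (align 8)
@40: dst [8B, align 8] → 48
@48: checksum [4B, align 4] → 52
+4 tail pad (align 8)
size 56, align 8
— Block2 —
@0: dst [8B, align 8] → 8
@8: magic [8B, align 4] → 16
@16: checksum [4B, align 4] → 20
@20: port [22B, align 2] → 42
@42: src [2B, align 2] → 44
@44: proto [2B, align 2] → 46
+2 tail pad (align 8)
size 48, align 8
56 − 48 = 8

8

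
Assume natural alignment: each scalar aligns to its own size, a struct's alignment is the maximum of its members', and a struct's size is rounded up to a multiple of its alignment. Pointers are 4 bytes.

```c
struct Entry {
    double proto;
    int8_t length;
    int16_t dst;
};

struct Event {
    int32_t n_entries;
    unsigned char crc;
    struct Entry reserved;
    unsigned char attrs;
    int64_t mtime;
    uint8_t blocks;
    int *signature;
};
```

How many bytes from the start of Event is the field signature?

44

Entry: proto at 0 (size 8, align 8) → ends 8; length at 8 (size 1, align 1) → ends 9; pad 1 to align 2 for dst; dst at 10 (size 2, align 2) → ends 12; tail pad 4 to reach multiple of 8; total 16 bytes, alignment 8
n_entries at 0 (size 4, align 4) → ends 4
crc at 4 (size 1, align 1) → ends 5
pad 3 to align 8 for reserved
reserved at 8 (size 16, align 8) → ends 24
attrs at 24 (size 1, align 1) → ends 25
pad 7 to align 8 for mtime
mtime at 32 (size 8, align 8) → ends 40
blocks at 40 (size 1, align 1) → ends 41
pad 3 to align 4 for signature
signature at 44 (size 4, align 4) → ends 48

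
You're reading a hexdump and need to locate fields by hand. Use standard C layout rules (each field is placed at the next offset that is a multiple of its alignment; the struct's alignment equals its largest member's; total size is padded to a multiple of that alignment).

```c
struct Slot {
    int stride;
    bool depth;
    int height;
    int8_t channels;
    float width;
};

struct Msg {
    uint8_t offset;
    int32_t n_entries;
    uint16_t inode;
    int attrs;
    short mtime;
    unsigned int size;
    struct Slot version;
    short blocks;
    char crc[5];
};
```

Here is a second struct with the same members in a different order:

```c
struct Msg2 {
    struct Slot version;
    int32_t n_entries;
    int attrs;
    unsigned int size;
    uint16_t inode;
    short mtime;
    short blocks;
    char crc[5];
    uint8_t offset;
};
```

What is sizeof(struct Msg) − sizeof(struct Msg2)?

Slot: @0: stride [4B, align 4] → 4; @4: depth [1B, align 1] → 5; +3 pad (align 4); @8: height [4B, align 4] → 12; @12: channels [1B, align 1] → 13; +3 pad (align 4); @16: width [4B, align 4] → 20; size 20, align 4
@0: offset [1B, align 1] → 1
+3 pad (align 4)
@4: n_entries [4B, align 4] → 8
@8: inode [2B, align 2] → 10
+2 pad (align 4)
@12: attrs [4B, align 4] → 16
@16: mtime [2B, align 2] → 18
+2 pad (align 4)
@20: size [4B, align 4] → 24
@24: version [20B, align 4] → 44
@44: blocks [2B, align 2] → 46
@46: crc [5B, align 1] → 51
+1 tail pad (align 4)
size 52, align 4
— Msg2 —
@0: version [20B, align 4] → 20
@20: n_entries [4B, align 4] → 24
@24: attrs [4B, align 4] → 28
@28: size [4B, align 4] → 32
@32: inode [2B, align 2] → 34
@34: mtime [2B, align 2] → 36
@36: blocks [2B, align 2] → 38
@38: crc [5B, align 1] → 43
@43: offset [1B, align 1] → 44
size 44, align 4
52 − 44 = 8

8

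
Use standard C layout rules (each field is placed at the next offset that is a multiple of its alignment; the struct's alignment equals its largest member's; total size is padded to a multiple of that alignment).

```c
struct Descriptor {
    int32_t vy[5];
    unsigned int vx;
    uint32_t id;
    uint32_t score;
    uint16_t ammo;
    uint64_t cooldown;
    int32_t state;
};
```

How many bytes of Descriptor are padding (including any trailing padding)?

@0: vy [20B, align 4] → 20
@20: vx [4B, align 4] → 24
@24: id [4B, align 4] → 28
@28: score [4B, align 4] → 32
@32: ammo [2B, align 2] → 34
+6 pad (align 8)
@40: cooldown [8B, align 8] → 48
@48: state [4B, align 4] → 52
+4 tail pad (align 8)
size 56, align 8
data bytes 46, size 56 → padding 10

10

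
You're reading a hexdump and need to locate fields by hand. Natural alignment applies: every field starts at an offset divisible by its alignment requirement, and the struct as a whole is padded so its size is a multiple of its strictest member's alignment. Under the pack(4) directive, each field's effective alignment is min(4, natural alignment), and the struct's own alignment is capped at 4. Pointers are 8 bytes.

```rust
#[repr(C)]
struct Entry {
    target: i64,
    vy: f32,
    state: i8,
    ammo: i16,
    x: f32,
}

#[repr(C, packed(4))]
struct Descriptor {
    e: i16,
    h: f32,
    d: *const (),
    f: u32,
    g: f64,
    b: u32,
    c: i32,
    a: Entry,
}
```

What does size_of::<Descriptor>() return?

Entry: 0..8  target  (8B, 8-aligned); 8..12  vy  (4B, 4-aligned); 12..13  state  (1B, 1-aligned); 13..14  -- padding (1B); 14..16  ammo  (2B, 2-aligned); 16..20  x  (4B, 4-aligned); 20..24  -- tail padding (4B); sizeof = 24, alignof = 8
0..2  e  (2B, 2-aligned)
2..4  -- padding (2B)
4..8  h  (4B, 4-aligned)
8..16  d  (8B, 4-aligned)
16..20  f  (4B, 4-aligned)
20..28  g  (8B, 4-aligned)
28..32  b  (4B, 4-aligned)
32..36  c  (4B, 4-aligned)
36..60  a  (24B, 4-aligned)
sizeof = 60, alignof = 4

60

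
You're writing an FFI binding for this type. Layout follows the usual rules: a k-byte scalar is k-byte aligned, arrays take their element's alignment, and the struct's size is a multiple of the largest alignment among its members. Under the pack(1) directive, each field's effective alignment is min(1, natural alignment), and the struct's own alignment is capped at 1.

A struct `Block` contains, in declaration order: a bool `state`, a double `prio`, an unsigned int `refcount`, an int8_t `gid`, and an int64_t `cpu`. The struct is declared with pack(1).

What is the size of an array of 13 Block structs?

286

0..1  state  (1B, 1-aligned)
1..9  prio  (8B, 1-aligned)
9..13  refcount  (4B, 1-aligned)
13..14  gid  (1B, 1-aligned)
14..22  cpu  (8B, 1-aligned)
sizeof = 22, alignof = 1
array of 13: 13 × 22 = 286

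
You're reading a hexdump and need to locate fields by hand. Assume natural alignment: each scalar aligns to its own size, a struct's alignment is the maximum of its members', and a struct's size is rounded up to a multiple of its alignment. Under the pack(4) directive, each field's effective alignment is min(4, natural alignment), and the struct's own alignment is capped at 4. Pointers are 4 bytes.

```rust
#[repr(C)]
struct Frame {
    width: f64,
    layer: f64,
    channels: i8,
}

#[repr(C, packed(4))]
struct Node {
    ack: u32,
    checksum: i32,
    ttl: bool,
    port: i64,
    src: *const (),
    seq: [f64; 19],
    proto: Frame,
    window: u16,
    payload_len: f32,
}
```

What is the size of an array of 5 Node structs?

Frame: width at 0 (size 8, align 8) → ends 8; layer at 8 (size 8, align 8) → ends 16; channels at 16 (size 1, align 1) → ends 17; tail pad 7 to reach multiple of 8; total 24 bytes, alignment 8
ack at 0 (size 4, align 4) → ends 4
checksum at 4 (size 4, align 4) → ends 8
ttl at 8 (size 1, align 1) → ends 9
pad 3 to align 4 for port
port at 12 (size 8, align 4) → ends 20
src at 20 (size 4, align 4) → ends 24
seq at 24 (size 152, align 4) → ends 176
proto at 176 (size 24, align 4) → ends 200
window at 200 (size 2, align 2) → ends 202
pad 2 to align 4 for payload_len
payload_len at 204 (size 4, align 4) → ends 208
total 208 bytes, alignment 4
array of 5: 5 × 208 = 1040

1040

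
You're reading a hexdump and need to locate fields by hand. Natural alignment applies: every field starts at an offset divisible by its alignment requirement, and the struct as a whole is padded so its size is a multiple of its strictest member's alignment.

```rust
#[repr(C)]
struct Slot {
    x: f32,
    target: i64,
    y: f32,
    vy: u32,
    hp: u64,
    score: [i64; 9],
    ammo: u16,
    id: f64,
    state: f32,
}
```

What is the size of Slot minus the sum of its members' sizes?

14

@0: x [4B, align 4] → 4
+4 pad (align 8)
@8: target [8B, align 8] → 16
@16: y [4B, align 4] → 20
@20: vy [4B, align 4] → 24
@24: hp [8B, align 8] → 32
@32: score [72B, align 8] → 104
@104: ammo [2B, align 2] → 106
+6 pad (align 8)
@112: id [8B, align 8] → 120
@120: state [4B, align 4] → 124
+4 tail pad (align 8)
size 128, align 8
data bytes 114, size 128 → padding 14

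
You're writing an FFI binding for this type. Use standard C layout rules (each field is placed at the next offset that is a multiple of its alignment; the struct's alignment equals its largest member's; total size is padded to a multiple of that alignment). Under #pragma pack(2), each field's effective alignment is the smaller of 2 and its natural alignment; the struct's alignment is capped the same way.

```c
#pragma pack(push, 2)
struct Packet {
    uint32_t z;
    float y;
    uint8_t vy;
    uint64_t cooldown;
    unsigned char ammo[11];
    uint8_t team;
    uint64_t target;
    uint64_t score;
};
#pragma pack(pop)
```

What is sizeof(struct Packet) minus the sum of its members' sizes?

1

0..4  z  (4B, 2-aligned)
4..8  y  (4B, 2-aligned)
8..9  vy  (1B, 1-aligned)
9..10  -- padding (1B)
10..18  cooldown  (8B, 2-aligned)
18..29  ammo  (11B, 1-aligned)
29..30  team  (1B, 1-aligned)
30..38  target  (8B, 2-aligned)
38..46  score  (8B, 2-aligned)
sizeof = 46, alignof = 2
data bytes 45, size 46 → padding 1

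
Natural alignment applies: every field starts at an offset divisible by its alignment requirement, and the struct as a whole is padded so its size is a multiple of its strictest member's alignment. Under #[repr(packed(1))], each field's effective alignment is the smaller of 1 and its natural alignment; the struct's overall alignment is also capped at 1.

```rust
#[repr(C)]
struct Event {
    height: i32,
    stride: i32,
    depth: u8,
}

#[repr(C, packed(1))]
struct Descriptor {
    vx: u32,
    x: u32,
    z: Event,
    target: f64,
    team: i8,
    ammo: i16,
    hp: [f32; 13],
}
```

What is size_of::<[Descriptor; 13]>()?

1079

Event: 0..4  height  (4B, 4-aligned); 4..8  stride  (4B, 4-aligned); 8..9  depth  (1B, 1-aligned); 9..12  -- tail padding (3B); sizeof = 12, alignof = 4
0..4  vx  (4B, 1-aligned)
4..8  x  (4B, 1-aligned)
8..20  z  (12B, 1-aligned)
20..28  target  (8B, 1-aligned)
28..29  team  (1B, 1-aligned)
29..31  ammo  (2B, 1-aligned)
31..83  hp  (52B, 1-aligned)
sizeof = 83, alignof = 1
array of 13: 13 × 83 = 1079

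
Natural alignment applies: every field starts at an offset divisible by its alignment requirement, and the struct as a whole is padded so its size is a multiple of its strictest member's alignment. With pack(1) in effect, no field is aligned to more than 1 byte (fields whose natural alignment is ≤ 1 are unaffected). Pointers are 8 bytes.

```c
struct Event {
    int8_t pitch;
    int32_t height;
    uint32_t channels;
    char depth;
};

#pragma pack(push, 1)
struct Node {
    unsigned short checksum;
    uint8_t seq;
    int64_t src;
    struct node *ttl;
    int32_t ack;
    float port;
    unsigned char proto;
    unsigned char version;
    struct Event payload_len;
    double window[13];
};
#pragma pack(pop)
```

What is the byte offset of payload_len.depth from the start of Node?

41

Event: 0..1  pitch  (1B, 1-aligned); 1..4  -- padding (3B); 4..8  height  (4B, 4-aligned); 8..12  channels  (4B, 4-aligned); 12..13  depth  (1B, 1-aligned); 13..16  -- tail padding (3B); sizeof = 16, alignof = 4
0..2  checksum  (2B, 1-aligned)
2..3  seq  (1B, 1-aligned)
3..11  src  (8B, 1-aligned)
11..19  ttl  (8B, 1-aligned)
19..23  ack  (4B, 1-aligned)
23..27  port  (4B, 1-aligned)
27..28  proto  (1B, 1-aligned)
28..29  version  (1B, 1-aligned)
29..45  payload_len  (16B, 1-aligned)
within Event: depth at 12
29 + 12 = 41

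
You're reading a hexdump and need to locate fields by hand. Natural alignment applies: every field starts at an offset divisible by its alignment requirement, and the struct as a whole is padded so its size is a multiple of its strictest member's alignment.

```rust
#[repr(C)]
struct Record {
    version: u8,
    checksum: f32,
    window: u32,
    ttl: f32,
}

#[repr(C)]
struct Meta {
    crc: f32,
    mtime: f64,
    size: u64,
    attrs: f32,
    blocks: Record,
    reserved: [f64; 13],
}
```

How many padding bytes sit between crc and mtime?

4

Record: @0: version [1B, align 1] → 1; +3 pad (align 4); @4: checksum [4B, align 4] → 8; @8: window [4B, align 4] → 12; @12: ttl [4B, align 4] → 16; size 16, align 4
@0: crc [4B, align 4] → 4
+4 pad (align 8)
@8: mtime [8B, align 8] → 16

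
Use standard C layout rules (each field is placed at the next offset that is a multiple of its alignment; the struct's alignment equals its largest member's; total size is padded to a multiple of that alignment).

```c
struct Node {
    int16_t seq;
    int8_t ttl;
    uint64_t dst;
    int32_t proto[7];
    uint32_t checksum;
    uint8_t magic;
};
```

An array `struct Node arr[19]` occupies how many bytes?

seq at 0 (size 2, align 2) → ends 2
ttl at 2 (size 1, align 1) → ends 3
pad 5 to align 8 for dst
dst at 8 (size 8, align 8) → ends 16
proto at 16 (size 28, align 4) → ends 44
checksum at 44 (size 4, align 4) → ends 48
magic at 48 (size 1, align 1) → ends 49
tail pad 7 to reach multiple of 8
total 56 bytes, alignment 8
array of 19: 19 × 56 = 1064

1064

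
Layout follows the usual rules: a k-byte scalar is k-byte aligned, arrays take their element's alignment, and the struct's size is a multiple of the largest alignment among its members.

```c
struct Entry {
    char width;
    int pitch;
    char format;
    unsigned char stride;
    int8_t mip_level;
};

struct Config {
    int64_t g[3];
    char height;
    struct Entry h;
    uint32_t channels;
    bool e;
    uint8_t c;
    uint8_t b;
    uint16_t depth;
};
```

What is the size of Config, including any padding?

Entry: @0: width [1B, align 1] → 1; +3 pad (align 4); @4: pitch [4B, align 4] → 8; @8: format [1B, align 1] → 9; @9: stride [1B, align 1] → 10; @10: mip_level [1B, align 1] → 11; +1 tail pad (align 4); size 12, align 4
@0: g [24B, align 8] → 24
@24: height [1B, align 1] → 25
+3 pad (align 4)
@28: h [12B, align 4] → 40
@40: channels [4B, align 4] → 44
@44: e [1B, align 1] → 45
@45: c [1B, align 1] → 46
@46: b [1B, align 1] → 47
+1 pad (align 2)
@48: depth [2B, align 2] → 50
+6 tail pad (align 8)
size 56, align 8

56 bytes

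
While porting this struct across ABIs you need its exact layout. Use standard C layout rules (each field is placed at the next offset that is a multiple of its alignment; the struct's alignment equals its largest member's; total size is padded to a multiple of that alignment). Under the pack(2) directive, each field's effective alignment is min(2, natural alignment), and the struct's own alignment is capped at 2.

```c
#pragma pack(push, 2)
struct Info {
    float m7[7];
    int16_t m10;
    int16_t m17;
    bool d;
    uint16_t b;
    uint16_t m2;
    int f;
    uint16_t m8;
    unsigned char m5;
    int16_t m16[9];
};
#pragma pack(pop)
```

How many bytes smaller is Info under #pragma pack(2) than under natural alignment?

natural layout:
  @0: m7 [28B, align 4] → 28
  @28: m10 [2B, align 2] → 30
  @30: m17 [2B, align 2] → 32
  @32: d [1B, align 1] → 33
  +1 pad (align 2)
  @34: b [2B, align 2] → 36
  @36: m2 [2B, align 2] → 38
  +2 pad (align 4)
  @40: f [4B, align 4] → 44
  @44: m8 [2B, align 2] → 46
  @46: m5 [1B, align 1] → 47
  +1 pad (align 2)
  @48: m16 [18B, align 2] → 66
  +2 tail pad (align 4)
  size 68, align 4
packed(2) layout:
  @0: m7 [28B, align 2] → 28
  @28: m10 [2B, align 2] → 30
  @30: m17 [2B, align 2] → 32
  @32: d [1B, align 1] → 33
  +1 pad (align 2)
  @34: b [2B, align 2] → 36
  @36: m2 [2B, align 2] → 38
  @38: f [4B, align 2] → 42
  @42: m8 [2B, align 2] → 44
  @44: m5 [1B, align 1] → 45
  +1 pad (align 2)
  @46: m16 [18B, align 2] → 64
  size 64, align 2
68 − 64 = 4

4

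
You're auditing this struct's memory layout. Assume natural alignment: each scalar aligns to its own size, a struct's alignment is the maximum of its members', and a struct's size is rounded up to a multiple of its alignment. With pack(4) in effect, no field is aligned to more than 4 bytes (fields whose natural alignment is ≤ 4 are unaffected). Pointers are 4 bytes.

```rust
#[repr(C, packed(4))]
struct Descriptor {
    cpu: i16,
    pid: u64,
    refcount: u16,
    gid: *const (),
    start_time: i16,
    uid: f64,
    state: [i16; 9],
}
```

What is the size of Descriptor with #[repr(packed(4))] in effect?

cpu at 0 (size 2, align 2) → ends 2
pad 2 to align 4 for pid
pid at 4 (size 8, align 4) → ends 12
refcount at 12 (size 2, align 2) → ends 14
pad 2 to align 4 for gid
gid at 16 (size 4, align 4) → ends 20
start_time at 20 (size 2, align 2) → ends 22
pad 2 to align 4 for uid
uid at 24 (size 8, align 4) → ends 32
state at 32 (size 18, align 2) → ends 50
tail pad 2 to reach multiple of 4
total 52 bytes, alignment 4

52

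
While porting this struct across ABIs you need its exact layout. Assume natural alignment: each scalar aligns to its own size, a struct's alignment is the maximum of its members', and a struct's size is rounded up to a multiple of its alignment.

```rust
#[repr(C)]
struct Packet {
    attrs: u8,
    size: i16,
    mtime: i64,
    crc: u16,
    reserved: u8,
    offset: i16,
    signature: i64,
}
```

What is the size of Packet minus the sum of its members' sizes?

0..1  attrs  (1B, 1-aligned)
1..2  -- padding (1B)
2..4  size  (2B, 2-aligned)
4..8  -- padding (4B)
8..16  mtime  (8B, 8-aligned)
16..18  crc  (2B, 2-aligned)
18..19  reserved  (1B, 1-aligned)
19..20  -- padding (1B)
20..22  offset  (2B, 2-aligned)
22..24  -- padding (2B)
24..32  signature  (8B, 8-aligned)
sizeof = 32, alignof = 8
data bytes 24, size 32 → padding 8

8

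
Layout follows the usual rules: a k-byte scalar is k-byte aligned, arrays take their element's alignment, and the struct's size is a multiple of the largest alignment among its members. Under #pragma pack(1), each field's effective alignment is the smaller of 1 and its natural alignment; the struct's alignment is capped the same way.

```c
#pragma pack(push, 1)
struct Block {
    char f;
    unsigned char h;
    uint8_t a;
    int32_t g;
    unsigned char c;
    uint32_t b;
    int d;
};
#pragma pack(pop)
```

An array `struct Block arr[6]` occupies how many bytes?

96

@0: f [1B, align 1] → 1
@1: h [1B, align 1] → 2
@2: a [1B, align 1] → 3
@3: g [4B, align 1] → 7
@7: c [1B, align 1] → 8
@8: b [4B, align 1] → 12
@12: d [4B, align 1] → 16
size 16, align 1
array of 6: 6 × 16 = 96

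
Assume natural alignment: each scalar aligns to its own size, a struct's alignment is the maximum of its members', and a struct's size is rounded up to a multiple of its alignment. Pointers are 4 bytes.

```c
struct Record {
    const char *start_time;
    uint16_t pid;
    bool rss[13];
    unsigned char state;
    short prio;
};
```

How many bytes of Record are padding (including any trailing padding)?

2

@0: start_time [4B, align 4] → 4
@4: pid [2B, align 2] → 6
@6: rss [13B, align 1] → 19
@19: state [1B, align 1] → 20
@20: prio [2B, align 2] → 22
+2 tail pad (align 4)
size 24, align 4
data bytes 22, size 24 → padding 2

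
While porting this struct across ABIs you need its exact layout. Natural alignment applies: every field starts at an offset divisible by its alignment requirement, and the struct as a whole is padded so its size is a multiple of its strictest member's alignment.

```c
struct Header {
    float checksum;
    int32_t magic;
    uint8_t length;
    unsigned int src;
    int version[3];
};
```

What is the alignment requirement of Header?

4

member alignments: checksum=4, magic=4, length=1, src=4, version=4
max = 4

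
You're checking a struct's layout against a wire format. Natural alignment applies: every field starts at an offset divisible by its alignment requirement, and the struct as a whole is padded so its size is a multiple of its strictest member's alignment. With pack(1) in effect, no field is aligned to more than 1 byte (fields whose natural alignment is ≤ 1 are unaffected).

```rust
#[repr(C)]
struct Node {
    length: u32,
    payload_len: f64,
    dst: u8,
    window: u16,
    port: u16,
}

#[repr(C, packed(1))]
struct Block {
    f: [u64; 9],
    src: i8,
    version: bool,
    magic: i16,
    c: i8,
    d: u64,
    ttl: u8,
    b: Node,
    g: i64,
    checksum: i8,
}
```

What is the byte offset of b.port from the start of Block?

106

Node: length at 0 (size 4, align 4) → ends 4; pad 4 to align 8 for payload_len; payload_len at 8 (size 8, align 8) → ends 16; dst at 16 (size 1, align 1) → ends 17; pad 1 to align 2 for window; window at 18 (size 2, align 2) → ends 20; port at 20 (size 2, align 2) → ends 22; tail pad 2 to reach multiple of 8; total 24 bytes, alignment 8
f at 0 (size 72, align 1) → ends 72
src at 72 (size 1, align 1) → ends 73
version at 73 (size 1, align 1) → ends 74
magic at 74 (size 2, align 1) → ends 76
c at 76 (size 1, align 1) → ends 77
d at 77 (size 8, align 1) → ends 85
ttl at 85 (size 1, align 1) → ends 86
b at 86 (size 24, align 1) → ends 110
within Node: port at 20
86 + 20 = 106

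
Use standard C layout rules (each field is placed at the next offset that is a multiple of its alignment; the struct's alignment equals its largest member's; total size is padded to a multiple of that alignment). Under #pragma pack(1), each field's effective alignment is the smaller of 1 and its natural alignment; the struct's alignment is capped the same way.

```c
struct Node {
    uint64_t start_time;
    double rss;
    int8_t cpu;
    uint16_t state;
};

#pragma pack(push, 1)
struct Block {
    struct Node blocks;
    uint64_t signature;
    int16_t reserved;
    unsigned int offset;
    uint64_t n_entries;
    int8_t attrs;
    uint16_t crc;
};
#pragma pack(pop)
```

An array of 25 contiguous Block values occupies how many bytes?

1225

Node: 0..8  start_time  (8B, 8-aligned); 8..16  rss  (8B, 8-aligned); 16..17  cpu  (1B, 1-aligned); 17..18  -- padding (1B); 18..20  state  (2B, 2-aligned); 20..24  -- tail padding (4B); sizeof = 24, alignof = 8
0..24  blocks  (24B, 1-aligned)
24..32  signature  (8B, 1-aligned)
32..34  reserved  (2B, 1-aligned)
34..38  offset  (4B, 1-aligned)
38..46  n_entries  (8B, 1-aligned)
46..47  attrs  (1B, 1-aligned)
47..49  crc  (2B, 1-aligned)
sizeof = 49, alignof = 1
array of 25: 25 × 49 = 1225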